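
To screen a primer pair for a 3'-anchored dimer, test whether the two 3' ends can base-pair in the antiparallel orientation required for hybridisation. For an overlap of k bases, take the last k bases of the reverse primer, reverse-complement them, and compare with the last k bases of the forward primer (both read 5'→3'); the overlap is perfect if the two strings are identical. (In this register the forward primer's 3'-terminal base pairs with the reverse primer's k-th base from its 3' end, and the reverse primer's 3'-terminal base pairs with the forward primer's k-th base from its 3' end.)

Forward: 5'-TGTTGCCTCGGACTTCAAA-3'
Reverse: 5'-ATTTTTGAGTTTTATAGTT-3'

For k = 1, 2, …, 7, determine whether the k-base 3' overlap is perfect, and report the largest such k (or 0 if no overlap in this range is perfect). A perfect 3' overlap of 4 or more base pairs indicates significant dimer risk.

Last 7 bases (5'→3') — forward …CTTCAAA, reverse …TATAGTT.
Reverse complement of the reverse primer's last 7 bases: AACTATA; its first k bases are the reverse complement of the reverse primer's last k bases, so a perfect k-base overlap needs the forward primer's last k bases to equal them.
Comparing (forward last k vs required): k=1: A vs A ✓; k=2: AA vs AA ✓; k=3: AAA vs AAC ✗; k=4: CAAA vs AACT ✗; k=5: TCAAA vs AACTA ✗; k=6: TTCAAA vs AACTAT ✗; k=7: CTTCAAA vs AACTATA ✗.
Perfect overlaps at k = 1, 2; the largest is 2.

Longest perfect overlap: 2 complementary base pairs; below the dimer-risk threshold (threshold 4).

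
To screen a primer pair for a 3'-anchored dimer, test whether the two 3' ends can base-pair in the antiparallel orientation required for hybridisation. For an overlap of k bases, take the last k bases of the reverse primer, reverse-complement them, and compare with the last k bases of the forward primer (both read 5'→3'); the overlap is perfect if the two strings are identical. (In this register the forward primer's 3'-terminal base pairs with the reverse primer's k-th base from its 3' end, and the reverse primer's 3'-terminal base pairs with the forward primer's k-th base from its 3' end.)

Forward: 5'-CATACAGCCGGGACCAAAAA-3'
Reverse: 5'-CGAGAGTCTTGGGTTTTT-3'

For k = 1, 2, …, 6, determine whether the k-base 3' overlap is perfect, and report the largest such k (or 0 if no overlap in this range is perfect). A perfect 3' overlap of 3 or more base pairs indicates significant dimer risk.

Last 6 bases (5'→3') — forward …CAAAAA, reverse …GTTTTT.
Reverse complement of the reverse primer's last 6 bases: AAAAAC; its first k bases are the reverse complement of the reverse primer's last k bases, so a perfect k-base overlap needs the forward primer's last k bases to equal them.
Comparing (forward last k vs required): k=1: A vs A ✓; k=2: AA vs AA ✓; k=3: AAA vs AAA ✓; k=4: AAAA vs AAAA ✓; k=5: AAAAA vs AAAAA ✓; k=6: CAAAAA vs AAAAAC ✗.
Perfect overlaps at k = 1, 2, 3, 4, 5; the largest is 5.

Longest perfect overlap: 5 complementary base pairs; significant dimer risk (threshold 3).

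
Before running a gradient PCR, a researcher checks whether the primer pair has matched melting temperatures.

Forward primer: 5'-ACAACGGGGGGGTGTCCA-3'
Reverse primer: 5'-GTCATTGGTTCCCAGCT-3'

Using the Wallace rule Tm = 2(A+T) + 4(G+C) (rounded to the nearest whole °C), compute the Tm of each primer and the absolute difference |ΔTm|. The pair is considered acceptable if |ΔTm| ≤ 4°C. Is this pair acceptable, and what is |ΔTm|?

|ΔTm| = 8°C; the pair is not acceptable.

Forward: A=4 T=2 G=8 C=4 → Tm = 2·6 + 4·12 = 60°C.
Reverse: A=2 T=6 G=4 C=5 → Tm = 2·8 + 4·9 = 52°C.
|ΔTm| = |60 − 52| = 8°C, > 4°C.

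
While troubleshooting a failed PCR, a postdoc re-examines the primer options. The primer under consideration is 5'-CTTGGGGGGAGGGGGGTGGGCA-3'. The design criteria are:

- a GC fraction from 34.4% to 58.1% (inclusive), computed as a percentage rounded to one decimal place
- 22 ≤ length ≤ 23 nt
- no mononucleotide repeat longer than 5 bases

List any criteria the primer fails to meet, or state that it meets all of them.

Fails: GC content, homopolymer run.

Base counts: A=2, T=3, G=15, C=2 (length 22).
GC content: GC 17/22 = 77.3%, outside 34.4–58.1% ✗
length: length 22 ✓
homopolymer run: longest run = 6, exceeds 5 ✗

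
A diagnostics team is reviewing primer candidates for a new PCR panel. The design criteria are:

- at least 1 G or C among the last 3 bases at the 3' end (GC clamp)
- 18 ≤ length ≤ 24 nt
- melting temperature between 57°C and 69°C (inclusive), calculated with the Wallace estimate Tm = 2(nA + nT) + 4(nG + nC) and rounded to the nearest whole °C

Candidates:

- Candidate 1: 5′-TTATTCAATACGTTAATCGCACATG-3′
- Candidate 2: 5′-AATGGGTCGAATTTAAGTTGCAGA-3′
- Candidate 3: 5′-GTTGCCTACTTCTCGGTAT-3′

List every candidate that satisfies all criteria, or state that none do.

Candidate 2 only.

Candidate 1 (25 nt, A=8 T=9 G=3 C=5): 3' end ATG has 1 G/C ✓; length 25, outside 18–24 ✗; Tm = 2·17 + 4·8 = 66°C ✓ — fails.
Candidate 2 (24 nt, A=8 T=7 G=7 C=2): 3' end AGA has 1 G/C ✓; length 24 ✓; Tm = 2·15 + 4·9 = 66°C ✓ — passes.
Candidate 3 (19 nt, A=2 T=8 G=4 C=5): 3' end TAT has 0 G/C, need ≥1 ✗; length 19 ✓; Tm = 2·10 + 4·9 = 56°C, outside 57–69°C ✗ — fails.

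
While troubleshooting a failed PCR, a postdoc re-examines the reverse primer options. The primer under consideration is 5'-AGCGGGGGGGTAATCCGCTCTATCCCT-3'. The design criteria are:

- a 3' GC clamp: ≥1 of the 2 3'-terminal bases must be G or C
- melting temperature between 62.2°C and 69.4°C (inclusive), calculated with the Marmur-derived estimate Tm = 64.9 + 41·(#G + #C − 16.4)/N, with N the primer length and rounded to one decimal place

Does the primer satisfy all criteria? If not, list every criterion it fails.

Base counts: A=4, T=6, G=9, C=8 (length 27).
GC clamp: 3' end CT has 1 G/C ✓
Tm: Tm = 64.9 + 41·(17 − 16.4)/27 = 65.8°C ✓

Meets all criteria.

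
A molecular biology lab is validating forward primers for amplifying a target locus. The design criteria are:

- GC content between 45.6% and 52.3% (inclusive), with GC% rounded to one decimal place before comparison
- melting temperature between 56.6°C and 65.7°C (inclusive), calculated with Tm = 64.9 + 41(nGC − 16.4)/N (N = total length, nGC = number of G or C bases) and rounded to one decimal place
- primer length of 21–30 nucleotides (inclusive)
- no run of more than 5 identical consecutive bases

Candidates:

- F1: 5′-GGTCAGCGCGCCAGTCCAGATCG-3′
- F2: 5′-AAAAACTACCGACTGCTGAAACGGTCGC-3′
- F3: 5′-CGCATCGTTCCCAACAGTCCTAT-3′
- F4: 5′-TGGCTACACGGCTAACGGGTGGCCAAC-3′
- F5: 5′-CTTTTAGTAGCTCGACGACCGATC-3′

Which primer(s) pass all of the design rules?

F2, F3 and F5.

F1 (23 nt, A=4 T=3 G=8 C=8): GC 16/23 = 69.6%, outside 45.6–52.3% ✗; Tm = 64.9 + 41·(16 − 16.4)/23 = 64.2°C ✓; length 23 ✓; longest run = 2 ✓ — fails.
F2 (28 nt, A=10 T=4 G=6 C=8): GC 14/28 = 50.0% ✓; Tm = 64.9 + 41·(14 − 16.4)/28 = 61.4°C ✓; length 28 ✓; longest run = 5 ✓ — passes.
F3 (23 nt, A=5 T=6 G=3 C=9): GC 12/23 = 52.2% ✓; Tm = 64.9 + 41·(12 − 16.4)/23 = 57.1°C ✓; length 23 ✓; longest run = 3 ✓ — passes.
F4 (27 nt, A=6 T=4 G=9 C=8): GC 17/27 = 63.0%, outside 45.6–52.3% ✗; Tm = 64.9 + 41·(17 − 16.4)/27 = 65.8°C, outside 56.6–65.7°C ✗; length 27 ✓; longest run = 3 ✓ — fails.
F5 (24 nt, A=5 T=7 G=5 C=7): GC 12/24 = 50.0% ✓; Tm = 64.9 + 41·(12 − 16.4)/24 = 57.4°C ✓; length 24 ✓; longest run = 4 ✓ — passes.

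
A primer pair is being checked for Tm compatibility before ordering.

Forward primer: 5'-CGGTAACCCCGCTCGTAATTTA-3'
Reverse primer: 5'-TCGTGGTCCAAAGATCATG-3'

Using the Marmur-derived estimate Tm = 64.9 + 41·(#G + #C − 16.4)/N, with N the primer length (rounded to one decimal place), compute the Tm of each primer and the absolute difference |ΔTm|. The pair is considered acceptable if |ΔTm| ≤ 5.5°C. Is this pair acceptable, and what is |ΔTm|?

Forward: G+C = 11, N = 22 → Tm = 64.9 + 41·(11 − 16.4)/22 = 54.8°C.
Reverse: G+C = 9, N = 19 → Tm = 64.9 + 41·(9 − 16.4)/19 = 48.9°C.
|ΔTm| = |54.8 − 48.9| = 5.9°C, > 5.5°C.

|ΔTm| = 5.9°C; the pair is not acceptable.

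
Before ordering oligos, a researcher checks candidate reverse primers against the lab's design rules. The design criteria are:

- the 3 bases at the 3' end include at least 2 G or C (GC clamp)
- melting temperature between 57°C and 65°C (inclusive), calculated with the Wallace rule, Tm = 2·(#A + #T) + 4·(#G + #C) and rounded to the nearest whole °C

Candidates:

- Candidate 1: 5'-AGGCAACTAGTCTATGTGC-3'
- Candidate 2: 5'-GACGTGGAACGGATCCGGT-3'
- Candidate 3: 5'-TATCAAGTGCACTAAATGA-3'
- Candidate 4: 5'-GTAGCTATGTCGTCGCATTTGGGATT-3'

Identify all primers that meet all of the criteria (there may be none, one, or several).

Candidate 2 only.

Candidate 1 (19 nt, A=5 T=5 G=5 C=4): 3' end TGC has 2 G/C ✓; Tm = 2·10 + 4·9 = 56°C, outside 57–65°C ✗ — fails.
Candidate 2 (19 nt, A=4 T=3 G=8 C=4): 3' end GGT has 2 G/C ✓; Tm = 2·7 + 4·12 = 62°C ✓ — passes.
Candidate 3 (19 nt, A=8 T=5 G=3 C=3): 3' end TGA has 1 G/C, need ≥2 ✗; Tm = 2·13 + 4·6 = 50°C, outside 57–65°C ✗ — fails.
Candidate 4 (26 nt, A=4 T=10 G=8 C=4): 3' end ATT has 0 G/C, need ≥2 ✗; Tm = 2·14 + 4·12 = 76°C, outside 57–65°C ✗ — fails.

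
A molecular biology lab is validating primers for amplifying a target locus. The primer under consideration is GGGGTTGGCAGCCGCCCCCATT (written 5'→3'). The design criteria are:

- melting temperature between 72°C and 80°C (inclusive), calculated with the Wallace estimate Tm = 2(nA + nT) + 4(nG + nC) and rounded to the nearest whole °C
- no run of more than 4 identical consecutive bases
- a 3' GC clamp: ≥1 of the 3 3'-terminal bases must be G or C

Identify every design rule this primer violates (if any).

Base counts: A=2, T=4, G=8, C=8 (length 22).
Tm: Tm = 2·6 + 4·16 = 76°C ✓
homopolymer run: longest run = 5, exceeds 4 ✗
GC clamp: 3' end ATT has 0 G/C, need ≥1 ✗

Fails: homopolymer run, GC clamp.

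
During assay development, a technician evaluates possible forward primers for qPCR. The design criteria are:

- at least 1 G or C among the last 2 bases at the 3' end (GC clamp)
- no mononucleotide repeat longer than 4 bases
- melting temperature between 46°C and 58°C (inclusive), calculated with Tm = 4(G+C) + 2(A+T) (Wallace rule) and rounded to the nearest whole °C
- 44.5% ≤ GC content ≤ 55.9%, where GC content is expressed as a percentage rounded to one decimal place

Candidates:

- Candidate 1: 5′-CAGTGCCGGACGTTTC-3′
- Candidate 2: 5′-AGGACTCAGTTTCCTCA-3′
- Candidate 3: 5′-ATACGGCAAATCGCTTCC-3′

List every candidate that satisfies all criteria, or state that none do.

Candidate 2 and Candidate 3.

Candidate 1 (16 nt, A=2 T=4 G=5 C=5): 3' end TC has 1 G/C ✓; longest run = 3 ✓; Tm = 2·6 + 4·10 = 52°C ✓; GC 10/16 = 62.5%, outside 44.5–55.9% ✗ — fails.
Candidate 2 (17 nt, A=4 T=5 G=3 C=5): 3' end CA has 1 G/C ✓; longest run = 3 ✓; Tm = 2·9 + 4·8 = 50°C ✓; GC 8/17 = 47.1% ✓ — passes.
Candidate 3 (18 nt, A=5 T=4 G=3 C=6): 3' end CC has 2 G/C ✓; longest run = 3 ✓; Tm = 2·9 + 4·9 = 54°C ✓; GC 9/18 = 50.0% ✓ — passes.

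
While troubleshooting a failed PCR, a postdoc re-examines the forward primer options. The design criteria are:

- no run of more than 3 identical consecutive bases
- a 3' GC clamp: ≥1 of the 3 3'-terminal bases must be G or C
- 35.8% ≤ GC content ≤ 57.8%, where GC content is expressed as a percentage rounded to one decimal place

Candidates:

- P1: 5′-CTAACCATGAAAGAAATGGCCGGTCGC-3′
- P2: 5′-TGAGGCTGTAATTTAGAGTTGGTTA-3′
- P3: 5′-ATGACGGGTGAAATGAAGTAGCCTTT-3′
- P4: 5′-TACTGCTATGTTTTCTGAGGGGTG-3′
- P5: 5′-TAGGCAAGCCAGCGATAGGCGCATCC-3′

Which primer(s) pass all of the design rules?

P1 only.

P1 (27 nt, A=9 T=4 G=7 C=7): longest run = 3 ✓; 3' end CGC has 3 G/C ✓; GC 14/27 = 51.9% ✓ — passes.
P2 (25 nt, A=6 T=10 G=8 C=1): longest run = 3 ✓; 3' end TTA has 0 G/C, need ≥1 ✗; GC 9/25 = 36.0% ✓ — fails.
P3 (26 nt, A=8 T=7 G=8 C=3): longest run = 3 ✓; 3' end TTT has 0 G/C, need ≥1 ✗; GC 11/26 = 42.3% ✓ — fails.
P4 (24 nt, A=3 T=10 G=8 C=3): longest run = 4, exceeds 3 ✗; 3' end GTG has 2 G/C ✓; GC 11/24 = 45.8% ✓ — fails.
P5 (26 nt, A=7 T=3 G=8 C=8): longest run = 2 ✓; 3' end TCC has 2 G/C ✓; GC 16/26 = 61.5%, outside 35.8–57.8% ✗ — fails.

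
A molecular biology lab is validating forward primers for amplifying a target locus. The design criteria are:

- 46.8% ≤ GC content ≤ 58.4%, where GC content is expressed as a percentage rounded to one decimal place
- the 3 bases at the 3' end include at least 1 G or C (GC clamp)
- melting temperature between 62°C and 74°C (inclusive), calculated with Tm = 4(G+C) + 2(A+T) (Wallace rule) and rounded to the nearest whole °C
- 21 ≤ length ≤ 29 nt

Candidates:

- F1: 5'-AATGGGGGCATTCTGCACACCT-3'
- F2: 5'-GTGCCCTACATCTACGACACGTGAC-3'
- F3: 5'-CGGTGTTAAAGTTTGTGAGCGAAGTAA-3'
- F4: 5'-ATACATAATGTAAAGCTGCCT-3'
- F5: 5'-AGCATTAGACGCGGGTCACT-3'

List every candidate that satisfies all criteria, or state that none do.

F1 (22 nt, A=5 T=5 G=6 C=6): GC 12/22 = 54.5% ✓; 3' end CCT has 2 G/C ✓; Tm = 2·10 + 4·12 = 68°C ✓; length 22 ✓ — passes.
F2 (25 nt, A=6 T=5 G=5 C=9): GC 14/25 = 56.0% ✓; 3' end GAC has 2 G/C ✓; Tm = 2·11 + 4·14 = 78°C, outside 62–74°C ✗; length 25 ✓ — fails.
F3 (27 nt, A=8 T=8 G=9 C=2): GC 11/27 = 40.7%, outside 46.8–58.4% ✗; 3' end TAA has 0 G/C, need ≥1 ✗; Tm = 2·16 + 4·11 = 76°C, outside 62–74°C ✗; length 27 ✓ — fails.
F4 (21 nt, A=8 T=6 G=3 C=4): GC 7/21 = 33.3%, outside 46.8–58.4% ✗; 3' end CCT has 2 G/C ✓; Tm = 2·14 + 4·7 = 56°C, outside 62–74°C ✗; length 21 ✓ — fails.
F5 (20 nt, A=5 T=4 G=6 C=5): GC 11/20 = 55.0% ✓; 3' end ACT has 1 G/C ✓; Tm = 2·9 + 4·11 = 62°C ✓; length 20, outside 21–29 ✗ — fails.

F1 only.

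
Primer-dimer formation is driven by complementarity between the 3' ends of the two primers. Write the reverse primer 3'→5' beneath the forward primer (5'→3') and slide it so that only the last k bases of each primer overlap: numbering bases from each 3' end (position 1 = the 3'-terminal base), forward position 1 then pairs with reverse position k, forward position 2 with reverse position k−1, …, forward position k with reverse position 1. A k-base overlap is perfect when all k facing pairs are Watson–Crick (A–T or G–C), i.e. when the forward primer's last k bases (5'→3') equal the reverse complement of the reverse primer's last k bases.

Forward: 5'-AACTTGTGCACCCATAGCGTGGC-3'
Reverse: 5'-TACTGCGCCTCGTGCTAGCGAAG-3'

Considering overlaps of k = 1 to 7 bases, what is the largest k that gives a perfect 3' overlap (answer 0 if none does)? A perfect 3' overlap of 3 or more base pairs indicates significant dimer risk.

Last 7 bases (5'→3') — forward …GCGTGGC, reverse …AGCGAAG.
Reverse complement of the reverse primer's last 7 bases: CTTCGCT; its first k bases are the reverse complement of the reverse primer's last k bases, so a perfect k-base overlap needs the forward primer's last k bases to equal them.
Comparing (forward last k vs required): k=1: C vs C ✓; k=2: GC vs CT ✗; k=3: GGC vs CTT ✗; k=4: TGGC vs CTTC ✗; k=5: GTGGC vs CTTCG ✗; k=6: CGTGGC vs CTTCGC ✗; k=7: GCGTGGC vs CTTCGCT ✗.
Only k = 1 is perfect, so the longest perfect 3' overlap is 1.

Longest perfect overlap: 1 complementary base pair; below the dimer-risk threshold (threshold 3).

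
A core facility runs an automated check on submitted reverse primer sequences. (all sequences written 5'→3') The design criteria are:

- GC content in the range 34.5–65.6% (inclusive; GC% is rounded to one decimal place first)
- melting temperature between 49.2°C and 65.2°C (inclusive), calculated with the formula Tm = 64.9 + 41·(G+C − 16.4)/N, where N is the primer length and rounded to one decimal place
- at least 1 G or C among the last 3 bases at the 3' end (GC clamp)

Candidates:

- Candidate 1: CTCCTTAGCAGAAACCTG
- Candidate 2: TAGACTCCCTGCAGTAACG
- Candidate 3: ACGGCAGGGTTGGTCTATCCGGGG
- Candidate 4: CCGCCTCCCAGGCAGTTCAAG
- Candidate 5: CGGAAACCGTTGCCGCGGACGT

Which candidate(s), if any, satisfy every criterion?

Candidate 2 only.

Candidate 1 (18 nt, A=5 T=4 G=3 C=6): GC 9/18 = 50.0% ✓; Tm = 64.9 + 41·(9 − 16.4)/18 = 48.0°C, outside 49.2–65.2°C ✗; 3' end CTG has 2 G/C ✓ — fails.
Candidate 2 (19 nt, A=5 T=4 G=4 C=6): GC 10/19 = 52.6% ✓; Tm = 64.9 + 41·(10 − 16.4)/19 = 51.1°C ✓; 3' end ACG has 2 G/C ✓ — passes.
Candidate 3 (24 nt, A=3 T=5 G=11 C=5): GC 16/24 = 66.7%, outside 34.5–65.6% ✗; Tm = 64.9 + 41·(16 − 16.4)/24 = 64.2°C ✓; 3' end GGG has 3 G/C ✓ — fails.
Candidate 4 (21 nt, A=4 T=3 G=5 C=9): GC 14/21 = 66.7%, outside 34.5–65.6% ✗; Tm = 64.9 + 41·(14 − 16.4)/21 = 60.2°C ✓; 3' end AAG has 1 G/C ✓ — fails.
Candidate 5 (22 nt, A=4 T=3 G=8 C=7): GC 15/22 = 68.2%, outside 34.5–65.6% ✗; Tm = 64.9 + 41·(15 − 16.4)/22 = 62.3°C ✓; 3' end CGT has 2 G/C ✓ — fails.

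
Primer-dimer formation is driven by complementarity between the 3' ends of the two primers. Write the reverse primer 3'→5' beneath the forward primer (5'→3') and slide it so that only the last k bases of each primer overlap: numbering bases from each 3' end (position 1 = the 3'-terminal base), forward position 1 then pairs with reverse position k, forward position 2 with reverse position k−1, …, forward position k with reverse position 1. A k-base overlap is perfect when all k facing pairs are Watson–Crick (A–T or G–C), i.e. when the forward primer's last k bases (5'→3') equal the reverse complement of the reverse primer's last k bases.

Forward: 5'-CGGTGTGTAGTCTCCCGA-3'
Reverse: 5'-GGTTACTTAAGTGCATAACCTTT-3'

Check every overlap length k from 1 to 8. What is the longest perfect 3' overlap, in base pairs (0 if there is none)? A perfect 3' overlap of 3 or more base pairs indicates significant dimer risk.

Last 8 bases (5'→3') — forward …TCTCCCGA, reverse …TAACCTTT.
Reverse complement of the reverse primer's last 8 bases: AAAGGTTA; its first k bases are the reverse complement of the reverse primer's last k bases, so a perfect k-base overlap needs the forward primer's last k bases to equal them.
Comparing (forward last k vs required): k=1: A vs A ✓; k=2: GA vs AA ✗; k=3: CGA vs AAA ✗; k=4: CCGA vs AAAG ✗; k=5: CCCGA vs AAAGG ✗; k=6: TCCCGA vs AAAGGT ✗; k=7: CTCCCGA vs AAAGGTT ✗; k=8: TCTCCCGA vs AAAGGTTA ✗.
Only k = 1 is perfect, so the longest perfect 3' overlap is 1.

Longest perfect overlap: 1 complementary base pair; below the dimer-risk threshold (threshold 3).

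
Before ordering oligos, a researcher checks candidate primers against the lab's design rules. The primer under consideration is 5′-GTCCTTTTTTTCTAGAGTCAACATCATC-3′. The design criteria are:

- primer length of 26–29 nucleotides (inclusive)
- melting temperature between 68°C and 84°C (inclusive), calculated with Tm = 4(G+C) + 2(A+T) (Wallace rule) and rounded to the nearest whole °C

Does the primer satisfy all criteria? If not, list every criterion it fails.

Base counts: A=6, T=12, G=3, C=7 (length 28).
length: length 28 ✓
Tm: Tm = 2·18 + 4·10 = 76°C ✓

Meets all criteria.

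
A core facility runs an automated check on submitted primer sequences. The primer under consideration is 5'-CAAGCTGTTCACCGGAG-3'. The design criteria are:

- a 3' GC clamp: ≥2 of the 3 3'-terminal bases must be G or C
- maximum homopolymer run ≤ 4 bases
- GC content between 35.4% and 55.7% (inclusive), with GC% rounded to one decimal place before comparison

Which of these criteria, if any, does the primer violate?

Fails: GC content.

Base counts: A=4, T=3, G=5, C=5 (length 17).
GC clamp: 3' end GAG has 2 G/C ✓
homopolymer run: longest run = 2 ✓
GC content: GC 10/17 = 58.8%, outside 35.4–55.7% ✗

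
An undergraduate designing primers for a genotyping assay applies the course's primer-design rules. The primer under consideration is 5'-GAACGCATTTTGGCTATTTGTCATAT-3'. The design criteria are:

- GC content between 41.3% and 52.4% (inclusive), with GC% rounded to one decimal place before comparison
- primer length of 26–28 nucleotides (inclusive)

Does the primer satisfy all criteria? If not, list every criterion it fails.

Fails: GC content.

Base counts: A=6, T=11, G=5, C=4 (length 26).
GC content: GC 9/26 = 34.6%, outside 41.3–52.4% ✗
length: length 26 ✓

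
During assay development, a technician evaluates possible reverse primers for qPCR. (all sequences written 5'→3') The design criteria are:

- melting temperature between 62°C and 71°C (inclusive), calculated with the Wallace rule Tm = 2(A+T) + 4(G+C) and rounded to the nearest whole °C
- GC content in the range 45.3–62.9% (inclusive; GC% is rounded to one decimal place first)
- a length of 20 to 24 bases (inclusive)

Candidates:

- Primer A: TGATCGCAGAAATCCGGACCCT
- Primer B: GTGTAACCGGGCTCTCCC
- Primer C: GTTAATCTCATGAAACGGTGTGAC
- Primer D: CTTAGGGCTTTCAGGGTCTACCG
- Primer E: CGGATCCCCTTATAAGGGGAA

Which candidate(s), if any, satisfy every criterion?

Primer A and Primer E.

Primer A (22 nt, A=6 T=4 G=5 C=7): Tm = 2·10 + 4·12 = 68°C ✓; GC 12/22 = 54.5% ✓; length 22 ✓ — passes.
Primer B (18 nt, A=2 T=4 G=5 C=7): Tm = 2·6 + 4·12 = 60°C, outside 62–71°C ✗; GC 12/18 = 66.7%, outside 45.3–62.9% ✗; length 18, outside 20–24 ✗ — fails.
Primer C (24 nt, A=7 T=7 G=6 C=4): Tm = 2·14 + 4·10 = 68°C ✓; GC 10/24 = 41.7%, outside 45.3–62.9% ✗; length 24 ✓ — fails.
Primer D (23 nt, A=3 T=7 G=7 C=6): Tm = 2·10 + 4·13 = 72°C, outside 62–71°C ✗; GC 13/23 = 56.5% ✓; length 23 ✓ — fails.
Primer E (21 nt, A=6 T=4 G=6 C=5): Tm = 2·10 + 4·11 = 64°C ✓; GC 11/21 = 52.4% ✓; length 21 ✓ — passes.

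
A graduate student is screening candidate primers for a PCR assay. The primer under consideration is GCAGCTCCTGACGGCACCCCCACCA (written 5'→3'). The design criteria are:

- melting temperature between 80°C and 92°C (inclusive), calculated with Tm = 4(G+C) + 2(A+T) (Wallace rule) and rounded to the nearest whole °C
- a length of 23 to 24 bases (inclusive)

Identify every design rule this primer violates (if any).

Base counts: A=5, T=2, G=5, C=13 (length 25).
Tm: Tm = 2·7 + 4·18 = 86°C ✓
length: length 25, outside 23–24 ✗

Fails: length.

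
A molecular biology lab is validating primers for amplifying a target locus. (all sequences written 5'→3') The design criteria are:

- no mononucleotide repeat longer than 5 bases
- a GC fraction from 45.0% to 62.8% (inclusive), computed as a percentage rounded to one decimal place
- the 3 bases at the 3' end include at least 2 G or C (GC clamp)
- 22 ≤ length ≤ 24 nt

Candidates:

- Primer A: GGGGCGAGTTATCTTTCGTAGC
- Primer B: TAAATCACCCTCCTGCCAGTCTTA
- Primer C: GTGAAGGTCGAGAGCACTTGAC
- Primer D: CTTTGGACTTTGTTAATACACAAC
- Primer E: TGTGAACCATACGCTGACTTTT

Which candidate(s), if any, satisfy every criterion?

Primer A and Primer C.

Primer A (22 nt, A=3 T=7 G=8 C=4): longest run = 4 ✓; GC 12/22 = 54.5% ✓; 3' end AGC has 2 G/C ✓; length 22 ✓ — passes.
Primer B (24 nt, A=6 T=7 G=2 C=9): longest run = 3 ✓; GC 11/24 = 45.8% ✓; 3' end TTA has 0 G/C, need ≥2 ✗; length 24 ✓ — fails.
Primer C (22 nt, A=6 T=4 G=8 C=4): longest run = 2 ✓; GC 12/22 = 54.5% ✓; 3' end GAC has 2 G/C ✓; length 22 ✓ — passes.
Primer D (24 nt, A=7 T=9 G=3 C=5): longest run = 3 ✓; GC 8/24 = 33.3%, outside 45.0–62.8% ✗; 3' end AAC has 1 G/C, need ≥2 ✗; length 24 ✓ — fails.
Primer E (22 nt, A=5 T=8 G=4 C=5): longest run = 4 ✓; GC 9/22 = 40.9%, outside 45.0–62.8% ✗; 3' end TTT has 0 G/C, need ≥2 ✗; length 22 ✓ — fails.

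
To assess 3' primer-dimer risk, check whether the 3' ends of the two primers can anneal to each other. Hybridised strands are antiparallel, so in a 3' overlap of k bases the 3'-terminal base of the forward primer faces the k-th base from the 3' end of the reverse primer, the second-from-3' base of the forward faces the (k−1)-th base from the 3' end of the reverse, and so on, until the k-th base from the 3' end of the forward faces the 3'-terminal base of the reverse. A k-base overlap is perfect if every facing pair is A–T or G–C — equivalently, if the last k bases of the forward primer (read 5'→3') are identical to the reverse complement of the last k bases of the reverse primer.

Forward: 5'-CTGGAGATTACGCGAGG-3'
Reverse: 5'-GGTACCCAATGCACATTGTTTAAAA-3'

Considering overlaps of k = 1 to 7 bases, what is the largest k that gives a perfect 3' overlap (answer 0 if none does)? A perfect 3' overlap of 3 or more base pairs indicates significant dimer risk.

Longest perfect overlap: 0 complementary base pairs; below the dimer-risk threshold (threshold 3).

Last 7 bases (5'→3') — forward …CGCGAGG, reverse …TTTAAAA.
Reverse complement of the reverse primer's last 7 bases: TTTTAAA; its first k bases are the reverse complement of the reverse primer's last k bases, so a perfect k-base overlap needs the forward primer's last k bases to equal them.
Comparing (forward last k vs required): k=1: G vs T ✗; k=2: GG vs TT ✗; k=3: AGG vs TTT ✗; k=4: GAGG vs TTTT ✗; k=5: CGAGG vs TTTTA ✗; k=6: GCGAGG vs TTTTAA ✗; k=7: CGCGAGG vs TTTTAAA ✗.
No overlap length from 1 to 7 is perfect, so the longest perfect 3' overlap is 0.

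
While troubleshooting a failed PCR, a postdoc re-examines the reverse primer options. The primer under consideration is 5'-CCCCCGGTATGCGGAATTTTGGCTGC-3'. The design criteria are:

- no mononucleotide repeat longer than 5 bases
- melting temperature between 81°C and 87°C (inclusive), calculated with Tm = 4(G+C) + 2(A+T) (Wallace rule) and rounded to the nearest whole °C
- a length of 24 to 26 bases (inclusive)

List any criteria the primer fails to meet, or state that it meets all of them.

Meets all criteria.

Base counts: A=3, T=7, G=8, C=8 (length 26).
homopolymer run: longest run = 5 ✓
Tm: Tm = 2·10 + 4·16 = 84°C ✓
length: length 26 ✓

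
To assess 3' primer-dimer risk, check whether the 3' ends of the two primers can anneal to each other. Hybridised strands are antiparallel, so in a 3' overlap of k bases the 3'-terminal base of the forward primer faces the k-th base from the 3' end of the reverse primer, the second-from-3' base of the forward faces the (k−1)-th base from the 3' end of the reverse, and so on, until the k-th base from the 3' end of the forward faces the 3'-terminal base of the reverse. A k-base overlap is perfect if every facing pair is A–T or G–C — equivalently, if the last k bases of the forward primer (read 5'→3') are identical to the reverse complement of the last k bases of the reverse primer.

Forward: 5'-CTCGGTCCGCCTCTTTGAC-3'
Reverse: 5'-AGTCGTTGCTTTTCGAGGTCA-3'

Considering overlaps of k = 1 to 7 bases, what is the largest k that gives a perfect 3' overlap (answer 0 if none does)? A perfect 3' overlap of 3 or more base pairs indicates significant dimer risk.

Longest perfect overlap: 4 complementary base pairs; significant dimer risk (threshold 3).

Last 7 bases (5'→3') — forward …CTTTGAC, reverse …GAGGTCA.
Reverse complement of the reverse primer's last 7 bases: TGACCTC; its first k bases are the reverse complement of the reverse primer's last k bases, so a perfect k-base overlap needs the forward primer's last k bases to equal them.
Comparing (forward last k vs required): k=1: C vs T ✗; k=2: AC vs TG ✗; k=3: GAC vs TGA ✗; k=4: TGAC vs TGAC ✓; k=5: TTGAC vs TGACC ✗; k=6: TTTGAC vs TGACCT ✗; k=7: CTTTGAC vs TGACCTC ✗.
Only k = 4 is perfect, so the longest perfect 3' overlap is 4.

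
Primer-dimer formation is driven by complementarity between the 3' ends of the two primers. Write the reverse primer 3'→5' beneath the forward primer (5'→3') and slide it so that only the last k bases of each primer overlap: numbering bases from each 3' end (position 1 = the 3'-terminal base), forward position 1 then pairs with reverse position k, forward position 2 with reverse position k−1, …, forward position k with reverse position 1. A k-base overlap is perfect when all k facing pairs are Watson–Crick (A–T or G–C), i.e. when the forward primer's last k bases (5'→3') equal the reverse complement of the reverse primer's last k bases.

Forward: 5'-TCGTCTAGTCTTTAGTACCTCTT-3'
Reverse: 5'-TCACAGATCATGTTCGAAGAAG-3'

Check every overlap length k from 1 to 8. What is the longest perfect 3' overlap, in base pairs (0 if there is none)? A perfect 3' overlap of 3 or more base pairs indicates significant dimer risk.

Last 8 bases (5'→3') — forward …TACCTCTT, reverse …CGAAGAAG.
Reverse complement of the reverse primer's last 8 bases: CTTCTTCG; its first k bases are the reverse complement of the reverse primer's last k bases, so a perfect k-base overlap needs the forward primer's last k bases to equal them.
Comparing (forward last k vs required): k=1: T vs C ✗; k=2: TT vs CT ✗; k=3: CTT vs CTT ✓; k=4: TCTT vs CTTC ✗; k=5: CTCTT vs CTTCT ✗; k=6: CCTCTT vs CTTCTT ✗; k=7: ACCTCTT vs CTTCTTC ✗; k=8: TACCTCTT vs CTTCTTCG ✗.
Only k = 3 is perfect, so the longest perfect 3' overlap is 3.

Longest perfect overlap: 3 complementary base pairs; significant dimer risk (threshold 3).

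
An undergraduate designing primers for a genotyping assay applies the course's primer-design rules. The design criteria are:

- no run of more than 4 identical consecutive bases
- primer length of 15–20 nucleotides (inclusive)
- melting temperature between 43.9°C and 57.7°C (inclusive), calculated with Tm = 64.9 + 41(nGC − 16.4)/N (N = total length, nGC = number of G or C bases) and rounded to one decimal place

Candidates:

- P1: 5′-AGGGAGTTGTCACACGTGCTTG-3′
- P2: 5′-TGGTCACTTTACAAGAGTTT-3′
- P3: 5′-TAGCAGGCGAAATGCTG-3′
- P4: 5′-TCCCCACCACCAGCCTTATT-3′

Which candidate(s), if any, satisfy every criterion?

P1 (22 nt, A=4 T=6 G=8 C=4): longest run = 3 ✓; length 22, outside 15–20 ✗; Tm = 64.9 + 41·(12 − 16.4)/22 = 56.7°C ✓ — fails.
P2 (20 nt, A=5 T=8 G=4 C=3): longest run = 3 ✓; length 20 ✓; Tm = 64.9 + 41·(7 − 16.4)/20 = 45.6°C ✓ — passes.
P3 (17 nt, A=5 T=3 G=6 C=3): longest run = 3 ✓; length 17 ✓; Tm = 64.9 + 41·(9 − 16.4)/17 = 47.1°C ✓ — passes.
P4 (20 nt, A=4 T=5 G=1 C=10): longest run = 4 ✓; length 20 ✓; Tm = 64.9 + 41·(11 − 16.4)/20 = 53.8°C ✓ — passes.

P2, P3 and P4.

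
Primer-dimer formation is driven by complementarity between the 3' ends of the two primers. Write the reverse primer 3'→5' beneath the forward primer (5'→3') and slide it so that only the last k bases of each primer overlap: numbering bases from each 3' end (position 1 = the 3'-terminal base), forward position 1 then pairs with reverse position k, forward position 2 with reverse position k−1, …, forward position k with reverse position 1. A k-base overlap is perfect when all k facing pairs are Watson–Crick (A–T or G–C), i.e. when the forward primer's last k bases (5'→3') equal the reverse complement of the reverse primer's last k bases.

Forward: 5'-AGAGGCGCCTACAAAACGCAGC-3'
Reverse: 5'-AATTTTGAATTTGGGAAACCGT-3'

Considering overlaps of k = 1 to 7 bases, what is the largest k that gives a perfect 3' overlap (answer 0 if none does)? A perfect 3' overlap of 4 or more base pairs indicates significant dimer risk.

Last 7 bases (5'→3') — forward …ACGCAGC, reverse …AAACCGT.
Reverse complement of the reverse primer's last 7 bases: ACGGTTT; its first k bases are the reverse complement of the reverse primer's last k bases, so a perfect k-base overlap needs the forward primer's last k bases to equal them.
Comparing (forward last k vs required): k=1: C vs A ✗; k=2: GC vs AC ✗; k=3: AGC vs ACG ✗; k=4: CAGC vs ACGG ✗; k=5: GCAGC vs ACGGT ✗; k=6: CGCAGC vs ACGGTT ✗; k=7: ACGCAGC vs ACGGTTT ✗.
No overlap length from 1 to 7 is perfect, so the longest perfect 3' overlap is 0.

Longest perfect overlap: 0 complementary base pairs; below the dimer-risk threshold (threshold 4).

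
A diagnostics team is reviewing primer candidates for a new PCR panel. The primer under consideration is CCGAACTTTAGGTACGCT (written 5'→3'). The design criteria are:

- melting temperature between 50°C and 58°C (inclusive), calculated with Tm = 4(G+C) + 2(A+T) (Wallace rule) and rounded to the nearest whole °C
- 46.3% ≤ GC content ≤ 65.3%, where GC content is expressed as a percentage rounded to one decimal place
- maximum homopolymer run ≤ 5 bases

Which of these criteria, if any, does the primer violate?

Meets all criteria.

Base counts: A=4, T=5, G=4, C=5 (length 18).
Tm: Tm = 2·9 + 4·9 = 54°C ✓
GC content: GC 9/18 = 50.0% ✓
homopolymer run: longest run = 3 ✓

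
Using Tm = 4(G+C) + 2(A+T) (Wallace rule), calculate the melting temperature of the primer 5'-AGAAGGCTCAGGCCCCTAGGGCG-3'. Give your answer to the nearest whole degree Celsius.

Base counts: A=5, T=2, G=9, C=7 (length 23).
Tm = 2·(5+2) + 4·(9+7) = 2·7 + 4·16 = 14 + 64 = 78°C.

78°C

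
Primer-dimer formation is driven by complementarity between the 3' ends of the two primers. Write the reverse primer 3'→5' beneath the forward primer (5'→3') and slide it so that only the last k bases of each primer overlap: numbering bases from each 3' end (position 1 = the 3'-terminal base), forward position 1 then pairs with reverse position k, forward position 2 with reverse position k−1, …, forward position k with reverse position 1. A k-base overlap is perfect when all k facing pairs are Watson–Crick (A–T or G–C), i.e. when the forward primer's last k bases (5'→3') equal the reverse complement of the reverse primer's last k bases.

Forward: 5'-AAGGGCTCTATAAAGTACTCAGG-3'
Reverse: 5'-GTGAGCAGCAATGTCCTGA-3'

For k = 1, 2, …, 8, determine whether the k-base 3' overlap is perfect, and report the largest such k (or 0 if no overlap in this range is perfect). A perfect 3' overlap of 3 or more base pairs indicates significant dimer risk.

Last 8 bases (5'→3') — forward …TACTCAGG, reverse …TGTCCTGA.
Reverse complement of the reverse primer's last 8 bases: TCAGGACA; its first k bases are the reverse complement of the reverse primer's last k bases, so a perfect k-base overlap needs the forward primer's last k bases to equal them.
Comparing (forward last k vs required): k=1: G vs T ✗; k=2: GG vs TC ✗; k=3: AGG vs TCA ✗; k=4: CAGG vs TCAG ✗; k=5: TCAGG vs TCAGG ✓; k=6: CTCAGG vs TCAGGA ✗; k=7: ACTCAGG vs TCAGGAC ✗; k=8: TACTCAGG vs TCAGGACA ✗.
Only k = 5 is perfect, so the longest perfect 3' overlap is 5.

Longest perfect overlap: 5 complementary base pairs; significant dimer risk (threshold 3).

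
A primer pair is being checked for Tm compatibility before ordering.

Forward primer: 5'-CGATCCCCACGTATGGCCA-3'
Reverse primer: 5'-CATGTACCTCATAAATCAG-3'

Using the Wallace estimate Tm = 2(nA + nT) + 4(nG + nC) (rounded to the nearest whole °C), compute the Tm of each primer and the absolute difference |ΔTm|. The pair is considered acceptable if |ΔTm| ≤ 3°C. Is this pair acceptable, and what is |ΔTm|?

Forward: A=4 T=3 G=4 C=8 → Tm = 2·7 + 4·12 = 62°C.
Reverse: A=7 T=5 G=2 C=5 → Tm = 2·12 + 4·7 = 52°C.
|ΔTm| = |62 − 52| = 10°C, > 3°C.

|ΔTm| = 10°C; the pair is not acceptable.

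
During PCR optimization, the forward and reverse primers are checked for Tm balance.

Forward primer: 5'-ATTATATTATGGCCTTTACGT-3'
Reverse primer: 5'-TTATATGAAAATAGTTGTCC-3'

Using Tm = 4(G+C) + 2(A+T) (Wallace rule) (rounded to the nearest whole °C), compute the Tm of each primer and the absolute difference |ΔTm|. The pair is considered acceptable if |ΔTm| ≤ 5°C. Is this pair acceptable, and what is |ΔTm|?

Forward: A=5 T=10 G=3 C=3 → Tm = 2·15 + 4·6 = 54°C.
Reverse: A=7 T=8 G=3 C=2 → Tm = 2·15 + 4·5 = 50°C.
|ΔTm| = |54 − 50| = 4°C, ≤ 5°C.

|ΔTm| = 4°C; the pair is acceptable.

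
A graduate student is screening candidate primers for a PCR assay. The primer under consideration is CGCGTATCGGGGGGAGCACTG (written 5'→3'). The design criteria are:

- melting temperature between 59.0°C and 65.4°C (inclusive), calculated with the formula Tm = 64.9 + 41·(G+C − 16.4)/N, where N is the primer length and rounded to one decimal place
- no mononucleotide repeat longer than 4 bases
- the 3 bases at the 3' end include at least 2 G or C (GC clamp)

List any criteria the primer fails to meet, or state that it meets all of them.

Fails: homopolymer run.

Base counts: A=3, T=3, G=10, C=5 (length 21).
Tm: Tm = 64.9 + 41·(15 − 16.4)/21 = 62.2°C ✓
homopolymer run: longest run = 6, exceeds 4 ✗
GC clamp: 3' end CTG has 2 G/C ✓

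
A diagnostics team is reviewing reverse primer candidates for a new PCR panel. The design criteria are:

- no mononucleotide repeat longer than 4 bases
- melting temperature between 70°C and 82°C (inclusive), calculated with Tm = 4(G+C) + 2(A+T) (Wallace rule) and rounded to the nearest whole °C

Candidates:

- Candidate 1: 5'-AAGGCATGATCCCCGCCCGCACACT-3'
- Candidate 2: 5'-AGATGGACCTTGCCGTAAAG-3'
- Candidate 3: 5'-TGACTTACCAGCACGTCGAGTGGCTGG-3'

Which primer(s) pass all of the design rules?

Candidate 1 (25 nt, A=6 T=3 G=5 C=11): longest run = 4 ✓; Tm = 2·9 + 4·16 = 82°C ✓ — passes.
Candidate 2 (20 nt, A=6 T=4 G=6 C=4): longest run = 3 ✓; Tm = 2·10 + 4·10 = 60°C, outside 70–82°C ✗ — fails.
Candidate 3 (27 nt, A=5 T=6 G=9 C=7): longest run = 2 ✓; Tm = 2·11 + 4·16 = 86°C, outside 70–82°C ✗ — fails.

Candidate 1 only.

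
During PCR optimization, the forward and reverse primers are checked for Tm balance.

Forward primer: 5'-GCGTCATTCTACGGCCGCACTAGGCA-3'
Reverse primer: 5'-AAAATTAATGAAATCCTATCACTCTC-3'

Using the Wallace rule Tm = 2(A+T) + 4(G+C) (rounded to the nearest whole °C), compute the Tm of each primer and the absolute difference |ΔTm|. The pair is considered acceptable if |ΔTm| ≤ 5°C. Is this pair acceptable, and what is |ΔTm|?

Forward: A=5 T=5 G=7 C=9 → Tm = 2·10 + 4·16 = 84°C.
Reverse: A=11 T=8 G=1 C=6 → Tm = 2·19 + 4·7 = 66°C.
|ΔTm| = |84 − 66| = 18°C, > 5°C.

|ΔTm| = 18°C; the pair is not acceptable.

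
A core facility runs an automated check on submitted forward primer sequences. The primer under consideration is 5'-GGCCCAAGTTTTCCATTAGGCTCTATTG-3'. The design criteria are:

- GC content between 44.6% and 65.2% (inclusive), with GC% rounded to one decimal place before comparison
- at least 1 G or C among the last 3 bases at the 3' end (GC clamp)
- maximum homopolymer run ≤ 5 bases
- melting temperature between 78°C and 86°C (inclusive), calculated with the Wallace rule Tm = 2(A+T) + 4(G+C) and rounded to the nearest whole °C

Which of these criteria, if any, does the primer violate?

Meets all criteria.

Base counts: A=5, T=10, G=6, C=7 (length 28).
GC content: GC 13/28 = 46.4% ✓
GC clamp: 3' end TTG has 1 G/C ✓
homopolymer run: longest run = 4 ✓
Tm: Tm = 2·15 + 4·13 = 82°C ✓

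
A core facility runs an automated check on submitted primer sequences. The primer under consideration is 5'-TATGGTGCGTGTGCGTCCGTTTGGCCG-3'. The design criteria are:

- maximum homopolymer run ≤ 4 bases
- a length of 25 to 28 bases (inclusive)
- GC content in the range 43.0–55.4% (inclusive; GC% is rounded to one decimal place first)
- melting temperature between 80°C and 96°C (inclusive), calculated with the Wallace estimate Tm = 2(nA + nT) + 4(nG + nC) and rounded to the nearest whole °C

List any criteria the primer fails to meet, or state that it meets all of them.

Fails: GC content.

Base counts: A=1, T=9, G=11, C=6 (length 27).
homopolymer run: longest run = 3 ✓
length: length 27 ✓
GC content: GC 17/27 = 63.0%, outside 43.0–55.4% ✗
Tm: Tm = 2·10 + 4·17 = 88°C ✓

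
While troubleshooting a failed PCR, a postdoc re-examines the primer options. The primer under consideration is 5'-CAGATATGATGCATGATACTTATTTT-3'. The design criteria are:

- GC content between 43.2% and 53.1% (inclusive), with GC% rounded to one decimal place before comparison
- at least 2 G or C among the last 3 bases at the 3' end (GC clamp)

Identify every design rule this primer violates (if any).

Fails: GC content, GC clamp.

Base counts: A=8, T=11, G=4, C=3 (length 26).
GC content: GC 7/26 = 26.9%, outside 43.2–53.1% ✗
GC clamp: 3' end TTT has 0 G/C, need ≥2 ✗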